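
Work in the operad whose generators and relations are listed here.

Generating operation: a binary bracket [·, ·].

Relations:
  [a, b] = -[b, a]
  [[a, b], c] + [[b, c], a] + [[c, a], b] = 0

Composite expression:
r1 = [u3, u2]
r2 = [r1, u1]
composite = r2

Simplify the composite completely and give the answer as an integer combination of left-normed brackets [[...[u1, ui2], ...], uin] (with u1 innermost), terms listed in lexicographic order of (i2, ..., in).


[[u1, u2], u3] - [[u1, u3], u2]


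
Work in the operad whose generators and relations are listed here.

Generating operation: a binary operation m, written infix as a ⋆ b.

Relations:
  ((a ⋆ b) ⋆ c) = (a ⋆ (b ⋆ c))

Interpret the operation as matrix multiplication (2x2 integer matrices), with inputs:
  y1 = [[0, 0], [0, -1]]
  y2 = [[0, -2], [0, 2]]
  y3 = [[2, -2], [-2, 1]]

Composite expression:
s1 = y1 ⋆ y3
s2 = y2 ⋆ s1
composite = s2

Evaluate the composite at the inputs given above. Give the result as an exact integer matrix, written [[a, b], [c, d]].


(y1 ⋆ y3) = [[0, 0], [2, -1]]
(y2 ⋆ (y1 ⋆ y3)) = [[-4, 2], [4, -2]]

[[-4, 2], [4, -2]]


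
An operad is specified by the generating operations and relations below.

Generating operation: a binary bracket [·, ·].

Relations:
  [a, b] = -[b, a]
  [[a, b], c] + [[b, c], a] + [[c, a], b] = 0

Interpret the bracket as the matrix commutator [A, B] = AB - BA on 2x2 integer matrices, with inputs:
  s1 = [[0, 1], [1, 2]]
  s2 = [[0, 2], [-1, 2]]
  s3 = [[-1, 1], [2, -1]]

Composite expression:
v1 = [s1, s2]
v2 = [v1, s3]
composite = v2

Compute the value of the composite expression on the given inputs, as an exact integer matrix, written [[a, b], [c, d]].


[s1, s2] = [[-3, -2], [-4, 3]]
[[s1, s2], s3] = [[0, -6], [12, 0]]

[[0, -6], [12, 0]]


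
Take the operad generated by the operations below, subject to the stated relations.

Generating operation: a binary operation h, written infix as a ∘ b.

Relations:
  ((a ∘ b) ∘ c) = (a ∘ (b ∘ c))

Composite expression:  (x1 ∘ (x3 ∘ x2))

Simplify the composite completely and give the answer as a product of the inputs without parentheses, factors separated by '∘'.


Key point: h is associative — brackets drop, the x-order remains.
(x3 ∘ x2) unparenthesizes to x3 ∘ x2
(x1 ∘ (x3 ∘ x2)) unparenthesizes to x1 ∘ x3 ∘ x2

x1 ∘ x3 ∘ x2


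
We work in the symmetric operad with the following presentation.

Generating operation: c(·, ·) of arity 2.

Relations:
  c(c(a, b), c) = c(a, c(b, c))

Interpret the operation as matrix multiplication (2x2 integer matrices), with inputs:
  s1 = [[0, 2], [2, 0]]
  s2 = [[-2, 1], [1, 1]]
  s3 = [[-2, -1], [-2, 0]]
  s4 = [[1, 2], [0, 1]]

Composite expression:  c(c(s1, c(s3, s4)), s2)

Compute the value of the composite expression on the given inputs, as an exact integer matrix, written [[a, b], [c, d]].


[[0, -12], [-2, -14]]

c(s3, s4) = [[-2, -5], [-2, -4]]
c(s1, c(s3, s4)) = [[-4, -8], [-4, -10]]
c(c(s1, c(s3, s4)), s2) = [[0, -12], [-2, -14]]


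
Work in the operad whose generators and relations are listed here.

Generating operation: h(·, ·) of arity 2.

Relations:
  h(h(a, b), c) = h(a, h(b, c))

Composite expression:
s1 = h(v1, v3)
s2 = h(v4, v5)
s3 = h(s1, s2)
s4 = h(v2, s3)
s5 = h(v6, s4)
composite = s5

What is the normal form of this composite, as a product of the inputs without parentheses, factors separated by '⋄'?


v6 ⋄ v2 ⋄ v1 ⋄ v3 ⋄ v4 ⋄ v5


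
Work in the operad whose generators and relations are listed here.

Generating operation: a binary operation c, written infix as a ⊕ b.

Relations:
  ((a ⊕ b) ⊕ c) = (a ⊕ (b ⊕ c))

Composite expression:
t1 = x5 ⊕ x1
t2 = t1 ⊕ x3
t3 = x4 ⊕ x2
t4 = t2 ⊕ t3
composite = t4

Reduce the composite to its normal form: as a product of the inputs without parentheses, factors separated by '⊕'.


Under associativity of c, the answer is the x's in reading order.
(x5 ⊕ x1) flattens to x5 ⊕ x1
((x5 ⊕ x1) ⊕ x3) flattens to x5 ⊕ x1 ⊕ x3
(x4 ⊕ x2) flattens to x4 ⊕ x2
(((x5 ⊕ x1) ⊕ x3) ⊕ (x4 ⊕ x2)) flattens to x5 ⊕ x1 ⊕ x3 ⊕ x4 ⊕ x2

x5 ⊕ x1 ⊕ x3 ⊕ x4 ⊕ x2


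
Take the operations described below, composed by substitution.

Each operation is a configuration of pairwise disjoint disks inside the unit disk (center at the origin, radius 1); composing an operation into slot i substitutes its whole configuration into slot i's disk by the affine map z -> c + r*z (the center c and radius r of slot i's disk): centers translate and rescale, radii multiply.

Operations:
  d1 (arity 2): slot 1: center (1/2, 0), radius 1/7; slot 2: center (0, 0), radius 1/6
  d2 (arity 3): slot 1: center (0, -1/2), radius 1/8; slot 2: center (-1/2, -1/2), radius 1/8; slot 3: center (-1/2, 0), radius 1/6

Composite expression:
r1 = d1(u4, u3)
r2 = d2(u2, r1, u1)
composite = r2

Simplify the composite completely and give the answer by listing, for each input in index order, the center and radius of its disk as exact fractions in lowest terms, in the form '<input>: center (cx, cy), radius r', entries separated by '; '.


u1: center (-1/2, 0), radius 1/6; u2: center (0, -1/2), radius 1/8; u3: center (-1/2, -1/2), radius 1/48; u4: center (-7/16, -1/2), radius 1/56

Affine substitution under d2: radii multiply and u-centers shift.
for u2, the 1-step affine chain lands on center (0, -1/2), radius 1/8
for u4, the 2-step affine chain lands on center (-7/16, -1/2), radius 1/56
for u3, the 2-step affine chain lands on center (-1/2, -1/2), radius 1/48
for u1, the 1-step affine chain lands on center (-1/2, 0), radius 1/6


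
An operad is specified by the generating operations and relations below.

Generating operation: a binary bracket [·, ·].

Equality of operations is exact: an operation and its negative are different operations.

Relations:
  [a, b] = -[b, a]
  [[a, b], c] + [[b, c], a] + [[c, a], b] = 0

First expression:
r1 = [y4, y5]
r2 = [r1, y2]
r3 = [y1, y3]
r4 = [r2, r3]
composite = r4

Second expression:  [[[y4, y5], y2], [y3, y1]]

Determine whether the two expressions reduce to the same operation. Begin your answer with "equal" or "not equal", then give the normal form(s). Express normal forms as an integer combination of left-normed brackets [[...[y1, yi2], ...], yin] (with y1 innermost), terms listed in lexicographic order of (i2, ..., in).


The first expression, normalized: [[[[y1, y3], y2], y4], y5] - [[[[y1, y3], y2], y5], y4] - [[[[y1, y3], y4], y5], y2] + [[[[y1, y3], y5], y4], y2]
The second expression, normalized: -[[[[y1, y3], y2], y4], y5] + [[[[y1, y3], y2], y5], y4] + [[[[y1, y3], y4], y5], y2] - [[[[y1, y3], y5], y4], y2]
No match — not equal.

not equal; the first gives [[[[y1, y3], y2], y4], y5] - [[[[y1, y3], y2], y5], y4] - [[[[y1, y3], y4], y5], y2] + [[[[y1, y3], y5], y4], y2] and the second -[[[[y1, y3], y2], y4], y5] + [[[[y1, y3], y2], y5], y4] + [[[[y1, y3], y4], y5], y2] - [[[[y1, y3], y5], y4], y2]


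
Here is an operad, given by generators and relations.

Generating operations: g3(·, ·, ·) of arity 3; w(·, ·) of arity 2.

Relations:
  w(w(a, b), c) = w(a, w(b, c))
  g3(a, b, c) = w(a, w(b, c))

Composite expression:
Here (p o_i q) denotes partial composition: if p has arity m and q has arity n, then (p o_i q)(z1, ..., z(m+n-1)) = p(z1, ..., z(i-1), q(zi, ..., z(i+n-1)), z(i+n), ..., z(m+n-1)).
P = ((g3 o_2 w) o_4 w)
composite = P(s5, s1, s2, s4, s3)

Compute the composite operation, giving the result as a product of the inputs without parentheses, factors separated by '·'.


Associativity of g3 dissolves the nesting; only the s-input order survives.
w(s1, s2) unparenthesizes to s1 · s2
w(s4, s3) unparenthesizes to s4 · s3
g3(s5, w(s1, s2), w(s4, s3)) unparenthesizes to s5 · s1 · s2 · s4 · s3

s5 · s1 · s2 · s4 · s3


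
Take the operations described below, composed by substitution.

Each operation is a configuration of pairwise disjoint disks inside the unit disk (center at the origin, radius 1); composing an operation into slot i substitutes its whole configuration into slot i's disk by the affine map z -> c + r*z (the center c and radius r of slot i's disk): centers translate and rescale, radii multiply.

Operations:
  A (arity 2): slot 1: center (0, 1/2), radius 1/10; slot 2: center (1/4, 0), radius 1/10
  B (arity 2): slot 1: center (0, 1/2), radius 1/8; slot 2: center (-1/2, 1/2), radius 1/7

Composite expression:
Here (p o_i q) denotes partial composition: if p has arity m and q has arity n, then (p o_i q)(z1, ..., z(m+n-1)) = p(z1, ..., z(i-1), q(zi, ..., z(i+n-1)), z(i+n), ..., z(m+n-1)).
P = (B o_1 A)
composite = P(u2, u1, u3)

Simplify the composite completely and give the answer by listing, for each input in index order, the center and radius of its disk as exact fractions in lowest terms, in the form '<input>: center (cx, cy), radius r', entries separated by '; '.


Each u-disk chains the slot maps above it in B; radii multiply.
tracing u2 down its 2-map path: center (0, 9/16), radius 1/80
tracing u1 down its 2-map path: center (1/32, 1/2), radius 1/80
tracing u3 down its 1-map path: center (-1/2, 1/2), radius 1/7

u1: center (1/32, 1/2), radius 1/80; u2: center (0, 9/16), radius 1/80; u3: center (-1/2, 1/2), radius 1/7


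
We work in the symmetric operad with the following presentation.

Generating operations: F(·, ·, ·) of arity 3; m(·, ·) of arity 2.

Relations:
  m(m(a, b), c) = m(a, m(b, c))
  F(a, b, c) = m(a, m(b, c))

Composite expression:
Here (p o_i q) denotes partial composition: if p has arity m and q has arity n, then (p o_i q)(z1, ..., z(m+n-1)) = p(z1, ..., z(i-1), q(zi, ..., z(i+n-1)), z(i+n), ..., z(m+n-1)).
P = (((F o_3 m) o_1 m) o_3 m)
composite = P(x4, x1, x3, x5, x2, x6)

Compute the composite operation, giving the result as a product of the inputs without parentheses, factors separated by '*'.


All parenthesizations of F agree; list the x-inputs left to right.
m(x4, x1) linearizes to x4 * x1
m(x3, x5) linearizes to x3 * x5
m(x2, x6) linearizes to x2 * x6
F(m(x4, x1), m(x3, x5), m(x2, x6)) linearizes to x4 * x1 * x3 * x5 * x2 * x6

x4 * x1 * x3 * x5 * x2 * x6


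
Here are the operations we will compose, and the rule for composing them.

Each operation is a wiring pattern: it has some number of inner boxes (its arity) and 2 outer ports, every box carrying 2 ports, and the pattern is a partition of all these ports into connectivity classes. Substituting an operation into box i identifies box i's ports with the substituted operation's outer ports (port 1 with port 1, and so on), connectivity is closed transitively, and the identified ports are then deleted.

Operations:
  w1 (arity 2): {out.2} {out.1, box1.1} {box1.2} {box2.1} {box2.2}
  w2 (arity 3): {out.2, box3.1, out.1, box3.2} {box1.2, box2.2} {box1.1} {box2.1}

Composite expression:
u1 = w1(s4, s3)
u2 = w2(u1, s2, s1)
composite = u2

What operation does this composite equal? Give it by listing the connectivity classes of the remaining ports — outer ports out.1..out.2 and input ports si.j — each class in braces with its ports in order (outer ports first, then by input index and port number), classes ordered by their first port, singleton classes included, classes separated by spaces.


{out.1, out.2, s1.1, s1.2} {s2.1} {s2.2} {s3.1} {s3.2} {s4.1} {s4.2}

Treat the ports identified at w2 as solder joints: merge, then drop.
through w1, on inputs (s4, s3): {out.1, s4.1} {out.2} {s3.1} {s3.2} {s4.2} (out.j = stage outer ports)
through w2, on inputs (s4, s3, s2, s1): {out.1, out.2, s1.1, s1.2} {s2.1} {s2.2} {s3.1} {s3.2} {s4.1} {s4.2} (out.j = stage outer ports)


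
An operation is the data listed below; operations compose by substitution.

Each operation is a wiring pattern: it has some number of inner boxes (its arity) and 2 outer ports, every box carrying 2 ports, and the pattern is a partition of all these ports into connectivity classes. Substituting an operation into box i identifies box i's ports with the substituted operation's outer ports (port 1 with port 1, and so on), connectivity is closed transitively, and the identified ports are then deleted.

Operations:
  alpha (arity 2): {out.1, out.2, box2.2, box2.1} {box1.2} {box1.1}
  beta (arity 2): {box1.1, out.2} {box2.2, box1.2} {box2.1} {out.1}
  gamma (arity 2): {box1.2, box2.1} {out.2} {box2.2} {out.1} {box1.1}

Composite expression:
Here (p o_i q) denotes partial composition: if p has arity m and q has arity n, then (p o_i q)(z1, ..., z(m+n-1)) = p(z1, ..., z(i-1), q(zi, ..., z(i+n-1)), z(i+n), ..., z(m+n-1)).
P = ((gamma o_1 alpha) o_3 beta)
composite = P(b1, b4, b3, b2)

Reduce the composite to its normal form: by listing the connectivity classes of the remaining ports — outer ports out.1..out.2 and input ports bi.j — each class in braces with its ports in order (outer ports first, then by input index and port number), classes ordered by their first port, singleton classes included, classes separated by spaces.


Reachability decides: close wires over gamma-identified ports.
after alpha, the pattern on (b1, b4) reads {out.1, out.2, b4.1, b4.2} {b1.1} {b1.2} (out.j = its outer ports)
after beta, the pattern on (b3, b2) reads {out.1} {out.2, b3.1} {b2.1} {b2.2, b3.2} (out.j = its outer ports)
after gamma, the pattern on (b1, b4, b3, b2) reads {out.1} {out.2} {b1.1} {b1.2} {b2.1} {b2.2, b3.2} {b3.1} {b4.1, b4.2} (out.j = its outer ports)

{out.1} {out.2} {b1.1} {b1.2} {b2.1} {b2.2, b3.2} {b3.1} {b4.1, b4.2}


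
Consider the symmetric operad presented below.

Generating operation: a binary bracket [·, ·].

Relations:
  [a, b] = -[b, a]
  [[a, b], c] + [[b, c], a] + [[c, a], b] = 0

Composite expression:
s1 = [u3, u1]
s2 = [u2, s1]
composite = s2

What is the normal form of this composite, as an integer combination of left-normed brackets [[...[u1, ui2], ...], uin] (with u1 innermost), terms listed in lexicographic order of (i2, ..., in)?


[[u1, u3], u2]

Left-normed coefficients sit on the u1-initial expansion words.
Composite bracket: [u2, [u3, u1]]
Expanding via [a, b] = ab - ba: 4 signed words (2^2 = 4).
Collect the words opening with u1:
  from u1u3u2, sign +1: term +[[u1, u3], u2]


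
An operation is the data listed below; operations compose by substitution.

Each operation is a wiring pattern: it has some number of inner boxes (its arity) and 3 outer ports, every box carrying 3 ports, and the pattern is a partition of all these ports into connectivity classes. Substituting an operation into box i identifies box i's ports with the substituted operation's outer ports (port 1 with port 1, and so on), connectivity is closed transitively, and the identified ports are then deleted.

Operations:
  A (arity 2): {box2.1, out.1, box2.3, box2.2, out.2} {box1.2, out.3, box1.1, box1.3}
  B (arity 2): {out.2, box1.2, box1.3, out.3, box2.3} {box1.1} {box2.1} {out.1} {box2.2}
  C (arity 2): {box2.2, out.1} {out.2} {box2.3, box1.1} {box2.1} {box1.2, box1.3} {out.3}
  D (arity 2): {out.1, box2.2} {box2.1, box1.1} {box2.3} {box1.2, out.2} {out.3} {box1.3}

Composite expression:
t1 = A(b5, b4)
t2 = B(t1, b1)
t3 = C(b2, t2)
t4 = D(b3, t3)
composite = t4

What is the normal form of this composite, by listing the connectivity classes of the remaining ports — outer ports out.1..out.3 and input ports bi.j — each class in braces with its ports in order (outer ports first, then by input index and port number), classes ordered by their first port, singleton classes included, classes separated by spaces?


{out.1} {out.2, b3.2} {out.3} {b1.1} {b1.2} {b1.3, b2.1, b3.1, b4.1, b4.2, b4.3, b5.1, b5.2, b5.3} {b2.2, b2.3} {b3.3}

After gluing at D, chains via deleted ports link the b-ports.
through A, on inputs (b5, b4): {out.1, out.2, b4.1, b4.2, b4.3} {out.3, b5.1, b5.2, b5.3} (out.j = stage outer ports)
through B, on inputs (b5, b4, b1): {out.1} {out.2, out.3, b1.3, b4.1, b4.2, b4.3, b5.1, b5.2, b5.3} {b1.1} {b1.2} (out.j = stage outer ports)
through C, on inputs (b2, b5, b4, b1): {out.1, b1.3, b2.1, b4.1, b4.2, b4.3, b5.1, b5.2, b5.3} {out.2} {out.3} {b1.1} {b1.2} {b2.2, b2.3} (out.j = stage outer ports)
through D, on inputs (b3, b2, b5, b4, b1): {out.1} {out.2, b3.2} {out.3} {b1.1} {b1.2} {b1.3, b2.1, b3.1, b4.1, b4.2, b4.3, b5.1, b5.2, b5.3} {b2.2, b2.3} {b3.3} (out.j = stage outer ports)


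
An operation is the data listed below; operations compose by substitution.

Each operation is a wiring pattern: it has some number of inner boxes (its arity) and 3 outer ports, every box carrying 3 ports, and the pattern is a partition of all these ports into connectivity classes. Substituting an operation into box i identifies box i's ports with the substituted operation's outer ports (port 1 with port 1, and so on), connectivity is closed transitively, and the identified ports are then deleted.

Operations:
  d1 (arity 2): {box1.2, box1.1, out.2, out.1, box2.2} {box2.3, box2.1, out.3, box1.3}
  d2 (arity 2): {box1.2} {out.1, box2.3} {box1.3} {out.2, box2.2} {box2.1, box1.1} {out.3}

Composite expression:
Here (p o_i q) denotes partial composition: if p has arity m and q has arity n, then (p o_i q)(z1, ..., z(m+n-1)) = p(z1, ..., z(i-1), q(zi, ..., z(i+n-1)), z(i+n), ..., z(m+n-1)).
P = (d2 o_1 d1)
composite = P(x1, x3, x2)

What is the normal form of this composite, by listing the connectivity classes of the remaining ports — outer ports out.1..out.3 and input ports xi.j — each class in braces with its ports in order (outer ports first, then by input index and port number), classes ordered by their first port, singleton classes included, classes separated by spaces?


{out.1, x2.3} {out.2, x2.2} {out.3} {x1.1, x1.2, x2.1, x3.2} {x1.3, x3.1, x3.3}

Two ports join when wires chain via d2-identified ports.
composing d1 on (x1, x3), with out.j its own outer ports: {out.1, out.2, x1.1, x1.2, x3.2} {out.3, x1.3, x3.1, x3.3}
composing d2 on (x1, x3, x2), with out.j its own outer ports: {out.1, x2.3} {out.2, x2.2} {out.3} {x1.1, x1.2, x2.1, x3.2} {x1.3, x3.1, x3.3}


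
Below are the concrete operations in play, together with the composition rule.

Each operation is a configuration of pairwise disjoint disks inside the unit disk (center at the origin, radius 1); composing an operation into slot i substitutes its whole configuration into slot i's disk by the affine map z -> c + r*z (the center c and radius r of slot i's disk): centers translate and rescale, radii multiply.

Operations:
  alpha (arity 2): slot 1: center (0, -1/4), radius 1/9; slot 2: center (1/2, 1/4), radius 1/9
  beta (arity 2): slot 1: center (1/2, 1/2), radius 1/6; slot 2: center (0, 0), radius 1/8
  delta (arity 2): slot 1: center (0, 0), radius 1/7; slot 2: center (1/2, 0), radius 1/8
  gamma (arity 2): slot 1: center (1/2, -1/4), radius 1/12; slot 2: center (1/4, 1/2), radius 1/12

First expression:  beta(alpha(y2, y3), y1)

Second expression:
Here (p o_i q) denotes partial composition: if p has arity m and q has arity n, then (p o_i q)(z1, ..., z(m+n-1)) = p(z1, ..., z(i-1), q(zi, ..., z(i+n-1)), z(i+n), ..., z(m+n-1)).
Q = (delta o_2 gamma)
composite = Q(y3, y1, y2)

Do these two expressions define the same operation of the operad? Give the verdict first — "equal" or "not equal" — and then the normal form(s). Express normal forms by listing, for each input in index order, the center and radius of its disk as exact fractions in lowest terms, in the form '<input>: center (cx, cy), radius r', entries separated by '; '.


not equal; the first gives y1: center (0, 0), radius 1/8; y2: center (1/2, 11/24), radius 1/54; y3: center (7/12, 13/24), radius 1/54 and the second y1: center (9/16, -1/32), radius 1/96; y2: center (17/32, 1/16), radius 1/96; y3: center (0, 0), radius 1/7

The first expression reduces to y1: center (0, 0), radius 1/8; y2: center (1/2, 11/24), radius 1/54; y3: center (7/12, 13/24), radius 1/54
The second expression reduces to y1: center (9/16, -1/32), radius 1/96; y2: center (17/32, 1/16), radius 1/96; y3: center (0, 0), radius 1/7
Distinct normal forms: not equal.


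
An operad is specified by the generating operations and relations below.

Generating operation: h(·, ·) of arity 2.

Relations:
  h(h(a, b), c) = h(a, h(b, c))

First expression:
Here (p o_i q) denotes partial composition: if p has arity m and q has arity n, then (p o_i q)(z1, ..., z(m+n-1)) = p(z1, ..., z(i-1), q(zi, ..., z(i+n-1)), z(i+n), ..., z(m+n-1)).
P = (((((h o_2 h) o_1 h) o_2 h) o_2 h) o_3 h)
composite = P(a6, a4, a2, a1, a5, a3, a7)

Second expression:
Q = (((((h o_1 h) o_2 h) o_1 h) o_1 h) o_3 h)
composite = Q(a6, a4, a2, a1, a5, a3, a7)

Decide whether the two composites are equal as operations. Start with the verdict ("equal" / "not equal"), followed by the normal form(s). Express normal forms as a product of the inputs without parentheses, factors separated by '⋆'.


equal; both compose to a6 ⋆ a4 ⋆ a2 ⋆ a1 ⋆ a5 ⋆ a3 ⋆ a7


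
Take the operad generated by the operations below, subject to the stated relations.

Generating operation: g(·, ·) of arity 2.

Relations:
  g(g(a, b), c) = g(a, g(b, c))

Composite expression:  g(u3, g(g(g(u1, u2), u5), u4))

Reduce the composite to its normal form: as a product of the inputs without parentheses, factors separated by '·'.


Key point: g is associative — brackets drop, the u-order remains.
g(u1, u2) spells out as u1 · u2
g(g(u1, u2), u5) spells out as u1 · u2 · u5
g(g(g(u1, u2), u5), u4) spells out as u1 · u2 · u5 · u4
g(u3, g(g(g(u1, u2), u5), u4)) spells out as u3 · u1 · u2 · u5 · u4

u3 · u1 · u2 · u5 · u4


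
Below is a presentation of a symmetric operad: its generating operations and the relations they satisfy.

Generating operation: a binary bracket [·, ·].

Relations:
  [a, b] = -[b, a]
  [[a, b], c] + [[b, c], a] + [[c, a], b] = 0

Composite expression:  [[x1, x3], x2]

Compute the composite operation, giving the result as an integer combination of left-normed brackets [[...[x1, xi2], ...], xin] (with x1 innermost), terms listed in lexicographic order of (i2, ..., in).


[[x1, x3], x2]

In the tensor algebra, words opening x1 carry the x1-anchored form.
Composite bracket: [[x1, x3], x2]
Applying ab - ba throughout gives 4 signed words (2^2 = 4).
Collect the words opening with x1:
  from x1x3x2, sign +1: term +[[x1, x3], x2]


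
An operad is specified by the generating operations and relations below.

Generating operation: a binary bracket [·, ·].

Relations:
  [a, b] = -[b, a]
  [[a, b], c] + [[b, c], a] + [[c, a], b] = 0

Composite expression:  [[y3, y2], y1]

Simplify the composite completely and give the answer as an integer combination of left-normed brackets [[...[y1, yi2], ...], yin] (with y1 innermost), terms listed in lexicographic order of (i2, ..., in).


A multilinear Lie element is pinned by y1-initial words (y1 innermost).
Composite bracket: [[y3, y2], y1]
Full expansion: 4 signed words from ab - ba (2^2 = 4).
Coefficients come from the y1-initial words:
  sign of y1y2y3 is +1, so it contributes +[[y1, y2], y3]
  sign of y1y3y2 is -1, so it contributes -[[y1, y3], y2]

[[y1, y2], y3] - [[y1, y3], y2]


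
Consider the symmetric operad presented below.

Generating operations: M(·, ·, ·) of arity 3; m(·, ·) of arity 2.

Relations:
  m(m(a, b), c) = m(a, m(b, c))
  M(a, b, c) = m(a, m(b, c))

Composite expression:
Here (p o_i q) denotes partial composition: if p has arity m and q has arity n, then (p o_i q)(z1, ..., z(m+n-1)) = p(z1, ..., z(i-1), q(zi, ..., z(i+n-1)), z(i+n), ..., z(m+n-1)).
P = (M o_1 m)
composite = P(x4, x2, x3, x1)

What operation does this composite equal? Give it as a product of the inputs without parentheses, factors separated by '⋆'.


x4 ⋆ x2 ⋆ x3 ⋆ x1

Associativity of M dissolves the nesting; only the x-input order survives.
m(x4, x2) spells out as x4 ⋆ x2
M(m(x4, x2), x3, x1) spells out as x4 ⋆ x2 ⋆ x3 ⋆ x1


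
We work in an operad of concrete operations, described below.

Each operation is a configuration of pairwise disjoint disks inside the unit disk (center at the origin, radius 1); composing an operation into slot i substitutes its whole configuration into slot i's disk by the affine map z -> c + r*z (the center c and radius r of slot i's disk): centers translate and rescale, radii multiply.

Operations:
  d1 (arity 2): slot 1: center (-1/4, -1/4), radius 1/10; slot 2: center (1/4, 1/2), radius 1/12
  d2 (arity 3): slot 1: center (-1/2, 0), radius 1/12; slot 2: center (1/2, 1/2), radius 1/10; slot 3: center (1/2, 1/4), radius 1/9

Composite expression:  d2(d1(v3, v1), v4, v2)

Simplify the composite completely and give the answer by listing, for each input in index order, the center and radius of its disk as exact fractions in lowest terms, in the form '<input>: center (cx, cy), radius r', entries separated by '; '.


v1: center (-23/48, 1/24), radius 1/144; v2: center (1/2, 1/4), radius 1/9; v3: center (-25/48, -1/48), radius 1/120; v4: center (1/2, 1/2), radius 1/10

Only the slot chain above each v matters under d2; compose those maps.
input v3: composing its 2 substitution steps yields center (-25/48, -1/48), radius 1/120
input v1: composing its 2 substitution steps yields center (-23/48, 1/24), radius 1/144
input v4: composing its 1 substitution step yields center (1/2, 1/2), radius 1/10
input v2: composing its 1 substitution step yields center (1/2, 1/4), radius 1/9


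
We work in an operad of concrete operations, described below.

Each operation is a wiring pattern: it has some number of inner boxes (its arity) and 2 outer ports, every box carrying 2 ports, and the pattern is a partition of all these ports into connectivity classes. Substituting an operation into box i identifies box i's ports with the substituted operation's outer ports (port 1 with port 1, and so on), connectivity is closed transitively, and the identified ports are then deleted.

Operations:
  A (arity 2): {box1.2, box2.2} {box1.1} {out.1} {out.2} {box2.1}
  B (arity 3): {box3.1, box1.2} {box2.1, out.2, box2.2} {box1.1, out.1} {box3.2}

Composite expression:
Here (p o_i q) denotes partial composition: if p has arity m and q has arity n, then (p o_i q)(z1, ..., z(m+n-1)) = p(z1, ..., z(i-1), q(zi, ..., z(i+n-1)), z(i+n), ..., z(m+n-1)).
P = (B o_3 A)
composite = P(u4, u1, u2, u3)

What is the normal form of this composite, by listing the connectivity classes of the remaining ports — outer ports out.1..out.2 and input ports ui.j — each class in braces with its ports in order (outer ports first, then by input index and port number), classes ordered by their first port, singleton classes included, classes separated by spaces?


{out.1, u4.1} {out.2, u1.1, u1.2} {u2.1} {u2.2, u3.2} {u3.1} {u4.2}

Substituting into B glues patterns; closure does the rest.
after A, the pattern on (u2, u3) reads {out.1} {out.2} {u2.1} {u2.2, u3.2} {u3.1} (out.j = its outer ports)
after B, the pattern on (u4, u1, u2, u3) reads {out.1, u4.1} {out.2, u1.1, u1.2} {u2.1} {u2.2, u3.2} {u3.1} {u4.2} (out.j = its outer ports)


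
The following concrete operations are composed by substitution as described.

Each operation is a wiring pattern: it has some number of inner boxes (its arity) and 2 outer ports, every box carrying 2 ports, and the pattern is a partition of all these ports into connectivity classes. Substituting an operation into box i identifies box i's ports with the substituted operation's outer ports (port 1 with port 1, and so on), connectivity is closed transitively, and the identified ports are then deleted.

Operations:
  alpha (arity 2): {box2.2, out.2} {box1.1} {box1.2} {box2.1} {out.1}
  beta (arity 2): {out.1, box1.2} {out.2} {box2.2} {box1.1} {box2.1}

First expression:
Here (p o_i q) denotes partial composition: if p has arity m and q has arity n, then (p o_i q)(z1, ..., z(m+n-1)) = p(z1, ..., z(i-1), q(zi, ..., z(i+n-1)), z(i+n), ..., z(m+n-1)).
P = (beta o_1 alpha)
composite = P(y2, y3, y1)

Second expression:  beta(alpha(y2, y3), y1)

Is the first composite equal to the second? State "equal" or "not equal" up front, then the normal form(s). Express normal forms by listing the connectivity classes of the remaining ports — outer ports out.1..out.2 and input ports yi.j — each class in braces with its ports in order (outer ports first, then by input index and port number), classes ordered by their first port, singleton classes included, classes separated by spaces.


equal; both compose to {out.1, y3.2} {out.2} {y1.1} {y1.2} {y2.1} {y2.2} {y3.1}

The first expression, normalized: {out.1, y3.2} {out.2} {y1.1} {y1.2} {y2.1} {y2.2} {y3.1}
The second expression, normalized: {out.1, y3.2} {out.2} {y1.1} {y1.2} {y2.1} {y2.2} {y3.1}
Both agree, so they are equal.


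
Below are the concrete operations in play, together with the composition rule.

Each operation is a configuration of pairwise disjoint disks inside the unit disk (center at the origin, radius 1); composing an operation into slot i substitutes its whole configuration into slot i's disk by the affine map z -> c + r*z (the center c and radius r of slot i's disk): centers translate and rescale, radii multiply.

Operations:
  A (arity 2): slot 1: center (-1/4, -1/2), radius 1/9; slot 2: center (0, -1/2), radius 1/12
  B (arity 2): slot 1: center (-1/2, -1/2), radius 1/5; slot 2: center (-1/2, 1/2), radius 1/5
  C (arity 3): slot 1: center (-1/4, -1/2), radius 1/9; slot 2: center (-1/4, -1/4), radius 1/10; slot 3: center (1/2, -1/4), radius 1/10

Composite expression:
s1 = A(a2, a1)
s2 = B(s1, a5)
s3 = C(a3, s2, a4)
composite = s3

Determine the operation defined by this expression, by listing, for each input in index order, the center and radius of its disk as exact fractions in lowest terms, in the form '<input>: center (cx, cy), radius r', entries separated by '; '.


Follow each a-input down from C: c' goes to c + r*c', radius to r*r'.
input a3: applying the 1 nested substitution gives center (-1/4, -1/2), radius 1/9
input a2: applying the 3 nested substitutions gives center (-61/200, -31/100), radius 1/450
input a1: applying the 3 nested substitutions gives center (-3/10, -31/100), radius 1/600
input a5: applying the 2 nested substitutions gives center (-3/10, -1/5), radius 1/50
input a4: applying the 1 nested substitution gives center (1/2, -1/4), radius 1/10

a1: center (-3/10, -31/100), radius 1/600; a2: center (-61/200, -31/100), radius 1/450; a3: center (-1/4, -1/2), radius 1/9; a4: center (1/2, -1/4), radius 1/10; a5: center (-3/10, -1/5), radius 1/50


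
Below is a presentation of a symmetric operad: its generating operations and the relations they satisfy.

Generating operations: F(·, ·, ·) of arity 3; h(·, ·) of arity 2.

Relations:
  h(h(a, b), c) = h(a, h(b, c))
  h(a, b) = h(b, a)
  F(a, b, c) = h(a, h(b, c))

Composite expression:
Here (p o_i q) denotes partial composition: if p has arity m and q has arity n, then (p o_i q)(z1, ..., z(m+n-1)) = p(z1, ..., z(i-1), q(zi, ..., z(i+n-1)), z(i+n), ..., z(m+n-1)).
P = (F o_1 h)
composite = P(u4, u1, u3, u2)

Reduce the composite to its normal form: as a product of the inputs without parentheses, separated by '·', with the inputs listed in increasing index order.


Any arrangement under F is one operation, so sort the u-inputs.
h(u4, u1) reduces to u4 · u1
F(h(u4, u1), u3, u2) reduces to u4 · u1 · u3 · u2
sorting the factors by input index: u1 · u2 · u3 · u4

u1 · u2 · u3 · u4


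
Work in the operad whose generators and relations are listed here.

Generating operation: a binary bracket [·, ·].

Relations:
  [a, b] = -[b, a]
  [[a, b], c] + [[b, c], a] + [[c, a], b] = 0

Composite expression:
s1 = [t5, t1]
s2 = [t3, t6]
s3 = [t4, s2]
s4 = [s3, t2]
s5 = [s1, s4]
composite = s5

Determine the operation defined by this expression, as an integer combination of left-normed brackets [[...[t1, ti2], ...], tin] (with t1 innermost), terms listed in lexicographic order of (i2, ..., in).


-[[[[[t1, t5], t2], t3], t6], t4] + [[[[[t1, t5], t2], t4], t3], t6] - [[[[[t1, t5], t2], t4], t6], t3] + [[[[[t1, t5], t2], t6], t3], t4] + [[[[[t1, t5], t3], t6], t4], t2] - [[[[[t1, t5], t4], t3], t6], t2] + [[[[[t1, t5], t4], t6], t3], t2] - [[[[[t1, t5], t6], t3], t4], t2]


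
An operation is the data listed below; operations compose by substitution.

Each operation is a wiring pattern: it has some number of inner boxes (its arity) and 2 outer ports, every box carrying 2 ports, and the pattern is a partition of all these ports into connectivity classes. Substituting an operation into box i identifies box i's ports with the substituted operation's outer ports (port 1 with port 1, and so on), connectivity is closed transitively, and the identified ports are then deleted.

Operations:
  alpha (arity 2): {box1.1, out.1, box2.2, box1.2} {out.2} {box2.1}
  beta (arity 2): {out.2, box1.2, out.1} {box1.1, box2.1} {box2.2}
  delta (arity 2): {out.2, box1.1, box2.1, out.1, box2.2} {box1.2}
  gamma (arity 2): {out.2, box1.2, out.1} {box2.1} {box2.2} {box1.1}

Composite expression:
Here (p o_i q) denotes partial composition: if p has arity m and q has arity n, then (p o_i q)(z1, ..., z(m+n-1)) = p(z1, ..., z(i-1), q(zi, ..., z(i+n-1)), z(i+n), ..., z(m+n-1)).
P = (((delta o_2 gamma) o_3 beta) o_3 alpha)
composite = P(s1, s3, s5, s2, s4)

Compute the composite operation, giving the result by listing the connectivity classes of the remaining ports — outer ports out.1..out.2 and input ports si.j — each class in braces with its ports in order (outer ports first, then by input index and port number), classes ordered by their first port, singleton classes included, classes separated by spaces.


After gluing at delta, chains via deleted ports link the s-ports.
alpha over (s5, s2) gives {out.1, s2.2, s5.1, s5.2} {out.2} {s2.1}, out.j being that stage's outer ports
beta over (s5, s2, s4) gives {out.1, out.2} {s2.1} {s2.2, s4.1, s5.1, s5.2} {s4.2}, out.j being that stage's outer ports
gamma over (s3, s5, s2, s4) gives {out.1, out.2, s3.2} {s2.1} {s2.2, s4.1, s5.1, s5.2} {s3.1} {s4.2}, out.j being that stage's outer ports
delta over (s1, s3, s5, s2, s4) gives {out.1, out.2, s1.1, s3.2} {s1.2} {s2.1} {s2.2, s4.1, s5.1, s5.2} {s3.1} {s4.2}, out.j being that stage's outer ports

{out.1, out.2, s1.1, s3.2} {s1.2} {s2.1} {s2.2, s4.1, s5.1, s5.2} {s3.1} {s4.2}


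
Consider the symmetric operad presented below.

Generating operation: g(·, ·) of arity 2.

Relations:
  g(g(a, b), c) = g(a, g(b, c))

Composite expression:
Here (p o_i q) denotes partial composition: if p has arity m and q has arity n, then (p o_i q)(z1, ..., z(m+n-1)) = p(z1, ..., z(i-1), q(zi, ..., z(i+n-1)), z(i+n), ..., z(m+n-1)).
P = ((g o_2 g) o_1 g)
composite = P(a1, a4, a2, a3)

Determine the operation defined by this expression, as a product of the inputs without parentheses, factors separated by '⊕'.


Every regrouping of g is equal, so read the a-inputs in written order.
g(a1, a4) collapses to a1 ⊕ a4
g(a2, a3) collapses to a2 ⊕ a3
g(g(a1, a4), g(a2, a3)) collapses to a1 ⊕ a4 ⊕ a2 ⊕ a3

a1 ⊕ a4 ⊕ a2 ⊕ a3


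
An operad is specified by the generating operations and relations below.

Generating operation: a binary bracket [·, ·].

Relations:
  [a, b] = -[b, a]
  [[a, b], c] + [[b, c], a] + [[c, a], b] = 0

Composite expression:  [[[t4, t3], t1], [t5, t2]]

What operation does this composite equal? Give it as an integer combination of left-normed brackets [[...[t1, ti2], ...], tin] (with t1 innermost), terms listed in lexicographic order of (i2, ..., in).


-[[[[t1, t3], t4], t2], t5] + [[[[t1, t3], t4], t5], t2] + [[[[t1, t4], t3], t2], t5] - [[[[t1, t4], t3], t5], t2]

Left-normed coefficients sit on the t1-initial expansion words.
Composite bracket: [[[t4, t3], t1], [t5, t2]]
Under [a, b] = ab - ba we get 16 signed associative words (2^4 = 16).
Coefficients come from the t1-initial words:
  from t1t3t4t2t5, sign -1: term -[[[[t1, t3], t4], t2], t5]
  from t1t3t4t5t2, sign +1: term +[[[[t1, t3], t4], t5], t2]
  from t1t4t3t2t5, sign +1: term +[[[[t1, t4], t3], t2], t5]
  from t1t4t3t5t2, sign -1: term -[[[[t1, t4], t3], t5], t2]


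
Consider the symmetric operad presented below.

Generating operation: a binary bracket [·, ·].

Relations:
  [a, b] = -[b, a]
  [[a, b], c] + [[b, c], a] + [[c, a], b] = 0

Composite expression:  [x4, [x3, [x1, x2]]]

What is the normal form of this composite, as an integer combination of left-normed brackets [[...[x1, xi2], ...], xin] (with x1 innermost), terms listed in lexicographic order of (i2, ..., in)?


[[[x1, x2], x3], x4]

Left-normed coefficients sit on the x1-initial expansion words.
Composite bracket: [x4, [x3, [x1, x2]]]
Under [a, b] = ab - ba we get 8 signed associative words (2^3 = 8).
The x1-initial words carry the normal form:
  x1x2x3x4 appears with sign +1, giving the term +[[[x1, x2], x3], x4]


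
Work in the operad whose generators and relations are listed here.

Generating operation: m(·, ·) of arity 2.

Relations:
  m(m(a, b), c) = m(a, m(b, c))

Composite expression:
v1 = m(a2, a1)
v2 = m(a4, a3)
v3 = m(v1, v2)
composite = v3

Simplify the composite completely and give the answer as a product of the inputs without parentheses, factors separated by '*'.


a2 * a1 * a4 * a3

Associativity of m dissolves the nesting; only the a-input order survives.
m(a2, a1) unparenthesizes to a2 * a1
m(a4, a3) unparenthesizes to a4 * a3
m(m(a2, a1), m(a4, a3)) unparenthesizes to a2 * a1 * a4 * a3


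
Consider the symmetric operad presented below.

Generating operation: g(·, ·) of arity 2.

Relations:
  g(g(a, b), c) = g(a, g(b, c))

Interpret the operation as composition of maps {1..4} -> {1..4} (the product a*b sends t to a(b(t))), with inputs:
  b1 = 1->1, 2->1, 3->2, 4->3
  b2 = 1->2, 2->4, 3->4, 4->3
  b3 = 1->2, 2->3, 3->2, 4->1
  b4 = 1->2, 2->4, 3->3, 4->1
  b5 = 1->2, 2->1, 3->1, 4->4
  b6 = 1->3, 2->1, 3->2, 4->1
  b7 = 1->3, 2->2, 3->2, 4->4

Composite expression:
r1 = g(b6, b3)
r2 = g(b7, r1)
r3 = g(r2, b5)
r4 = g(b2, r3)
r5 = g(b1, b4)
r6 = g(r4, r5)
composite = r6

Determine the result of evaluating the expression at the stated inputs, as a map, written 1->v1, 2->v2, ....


g(b6, b3) = 1->1, 2->2, 3->1, 4->3
g(b7, g(b6, b3)) = 1->3, 2->2, 3->3, 4->2
g(g(b7, g(b6, b3)), b5) = 1->2, 2->3, 3->3, 4->2
g(b2, g(g(b7, g(b6, b3)), b5)) = 1->4, 2->4, 3->4, 4->4
g(b1, b4) = 1->1, 2->3, 3->2, 4->1
g(g(b2, g(g(b7, g(b6, b3)), b5)), g(b1, b4)) = 1->4, 2->4, 3->4, 4->4

1->4, 2->4, 3->4, 4->4


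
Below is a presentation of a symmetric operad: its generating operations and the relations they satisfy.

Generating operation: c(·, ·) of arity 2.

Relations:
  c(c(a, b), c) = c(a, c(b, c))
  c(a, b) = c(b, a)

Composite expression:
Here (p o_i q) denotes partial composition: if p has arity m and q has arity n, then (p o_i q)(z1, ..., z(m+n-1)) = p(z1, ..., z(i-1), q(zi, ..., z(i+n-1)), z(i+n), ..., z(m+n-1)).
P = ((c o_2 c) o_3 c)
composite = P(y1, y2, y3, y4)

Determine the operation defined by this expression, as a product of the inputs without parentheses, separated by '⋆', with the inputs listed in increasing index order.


Key point: c commutes, so take the y-inputs in any fixed order.
c(y3, y4) flattens to y3 ⋆ y4
c(y2, c(y3, y4)) flattens to y2 ⋆ y3 ⋆ y4
c(y1, c(y2, c(y3, y4))) flattens to y1 ⋆ y2 ⋆ y3 ⋆ y4
rearranged into index order: y1 ⋆ y2 ⋆ y3 ⋆ y4

y1 ⋆ y2 ⋆ y3 ⋆ y4


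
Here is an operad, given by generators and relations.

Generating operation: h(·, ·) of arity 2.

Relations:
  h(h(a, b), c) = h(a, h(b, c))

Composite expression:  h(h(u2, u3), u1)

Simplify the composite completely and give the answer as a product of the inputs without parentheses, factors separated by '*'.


u2 * u3 * u1

Under associativity of h, the answer is the u's in reading order.
h(u2, u3) spells out as u2 * u3
h(h(u2, u3), u1) spells out as u2 * u3 * u1


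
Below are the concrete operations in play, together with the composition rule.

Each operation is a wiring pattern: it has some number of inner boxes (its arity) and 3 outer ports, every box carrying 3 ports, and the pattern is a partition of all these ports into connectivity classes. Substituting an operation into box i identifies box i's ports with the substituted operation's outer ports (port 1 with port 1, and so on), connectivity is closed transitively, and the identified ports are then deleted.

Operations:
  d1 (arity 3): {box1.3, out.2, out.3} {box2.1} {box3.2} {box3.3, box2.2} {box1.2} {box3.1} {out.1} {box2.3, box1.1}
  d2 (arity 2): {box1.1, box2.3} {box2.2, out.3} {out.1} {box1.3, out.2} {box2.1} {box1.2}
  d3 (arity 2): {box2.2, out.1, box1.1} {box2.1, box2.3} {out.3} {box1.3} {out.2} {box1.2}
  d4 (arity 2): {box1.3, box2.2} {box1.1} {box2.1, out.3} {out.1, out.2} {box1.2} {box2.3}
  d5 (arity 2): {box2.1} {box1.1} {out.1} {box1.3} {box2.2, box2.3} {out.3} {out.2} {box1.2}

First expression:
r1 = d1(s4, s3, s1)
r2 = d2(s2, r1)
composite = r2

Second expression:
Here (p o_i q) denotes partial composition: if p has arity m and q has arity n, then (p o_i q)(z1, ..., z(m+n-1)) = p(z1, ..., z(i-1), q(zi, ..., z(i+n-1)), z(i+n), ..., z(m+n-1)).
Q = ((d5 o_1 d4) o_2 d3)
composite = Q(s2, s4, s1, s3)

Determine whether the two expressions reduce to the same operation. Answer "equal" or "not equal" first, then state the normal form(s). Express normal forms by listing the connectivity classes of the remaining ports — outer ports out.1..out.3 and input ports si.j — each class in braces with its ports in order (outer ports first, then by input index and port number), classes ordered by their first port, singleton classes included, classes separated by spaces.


Normal form of the first expression: {out.1} {out.2, s2.3} {out.3, s2.1, s4.3} {s1.1} {s1.2} {s1.3, s3.2} {s2.2} {s3.1} {s3.3, s4.1} {s4.2}
Normal form of the second expression: {out.1} {out.2} {out.3} {s1.1, s1.3} {s1.2, s4.1} {s2.1} {s2.2} {s2.3} {s3.1} {s3.2, s3.3} {s4.2} {s4.3}
They disagree, so not equal.

not equal: they reduce to {out.1} {out.2, s2.3} {out.3, s2.1, s4.3} {s1.1} {s1.2} {s1.3, s3.2} {s2.2} {s3.1} {s3.3, s4.1} {s4.2} and {out.1} {out.2} {out.3} {s1.1, s1.3} {s1.2, s4.1} {s2.1} {s2.2} {s2.3} {s3.1} {s3.2, s3.3} {s4.2} {s4.3}
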